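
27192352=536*50732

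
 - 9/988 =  - 9/988 = - 0.01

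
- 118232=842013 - 960245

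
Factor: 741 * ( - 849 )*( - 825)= 519014925 = 3^3 * 5^2 *11^1 * 13^1*19^1*283^1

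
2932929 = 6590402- 3657473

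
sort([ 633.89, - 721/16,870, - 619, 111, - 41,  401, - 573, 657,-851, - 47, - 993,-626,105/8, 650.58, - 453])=[ - 993, - 851,-626, - 619,-573,-453,-47,-721/16,  -  41  ,  105/8, 111,  401, 633.89, 650.58, 657, 870 ] 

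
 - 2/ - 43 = 2/43 = 0.05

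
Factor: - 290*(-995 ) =288550 = 2^1*5^2*29^1*199^1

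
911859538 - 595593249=316266289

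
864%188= 112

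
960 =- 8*( - 120 )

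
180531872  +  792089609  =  972621481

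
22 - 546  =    -  524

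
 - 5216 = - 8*652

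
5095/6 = 849+1/6 = 849.17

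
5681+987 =6668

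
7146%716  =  702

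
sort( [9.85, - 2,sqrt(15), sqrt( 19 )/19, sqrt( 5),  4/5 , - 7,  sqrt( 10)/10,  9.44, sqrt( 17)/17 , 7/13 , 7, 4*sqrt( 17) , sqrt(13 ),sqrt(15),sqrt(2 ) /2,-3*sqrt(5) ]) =[-7, - 3 * sqrt(5), - 2, sqrt ( 19)/19,  sqrt ( 17) /17, sqrt(10 ) /10,7/13, sqrt(2)/2, 4/5, sqrt(5 ),sqrt(13),  sqrt(15),sqrt(15 ),  7,9.44,  9.85, 4*sqrt (17) ]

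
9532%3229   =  3074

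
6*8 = 48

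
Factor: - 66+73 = 7= 7^1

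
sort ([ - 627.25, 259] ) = [-627.25, 259] 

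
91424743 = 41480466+49944277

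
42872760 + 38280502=81153262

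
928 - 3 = 925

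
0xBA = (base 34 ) 5G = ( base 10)186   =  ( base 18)a6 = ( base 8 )272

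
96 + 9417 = 9513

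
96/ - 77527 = -96/77527 = - 0.00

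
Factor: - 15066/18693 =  - 2^1 * 3^3*67^( - 1)=- 54/67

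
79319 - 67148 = 12171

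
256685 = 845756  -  589071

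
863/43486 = 863/43486 = 0.02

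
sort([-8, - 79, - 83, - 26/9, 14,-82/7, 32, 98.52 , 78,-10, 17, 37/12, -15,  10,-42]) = [-83,  -  79, - 42, - 15,-82/7,-10,-8, - 26/9,37/12,10, 14,17, 32,78, 98.52]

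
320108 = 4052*79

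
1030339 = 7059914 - 6029575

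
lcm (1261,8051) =104663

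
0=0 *1415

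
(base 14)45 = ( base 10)61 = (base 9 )67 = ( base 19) 34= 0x3D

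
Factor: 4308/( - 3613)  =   - 2^2*3^1*359^1*3613^( - 1 ) 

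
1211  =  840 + 371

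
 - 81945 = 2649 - 84594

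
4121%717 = 536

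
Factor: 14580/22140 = 3^3*41^ (- 1) =27/41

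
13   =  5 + 8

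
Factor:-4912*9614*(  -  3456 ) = 163206033408  =  2^12*3^3*11^1*19^1*23^1*307^1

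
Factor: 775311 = 3^1*258437^1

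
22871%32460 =22871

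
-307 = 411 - 718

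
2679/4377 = 893/1459=   0.61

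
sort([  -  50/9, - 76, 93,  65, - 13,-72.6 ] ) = [ - 76, - 72.6, - 13, - 50/9,  65, 93]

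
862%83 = 32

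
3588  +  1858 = 5446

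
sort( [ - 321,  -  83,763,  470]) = [ - 321,-83, 470,  763]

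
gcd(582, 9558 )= 6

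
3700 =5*740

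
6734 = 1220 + 5514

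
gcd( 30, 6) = 6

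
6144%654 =258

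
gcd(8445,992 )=1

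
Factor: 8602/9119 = 2^1*17^1 * 23^1*829^( - 1)= 782/829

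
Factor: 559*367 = 205153 = 13^1*43^1*367^1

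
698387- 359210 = 339177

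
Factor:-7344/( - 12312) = 2^1 *3^( - 1)*17^1*19^( - 1) = 34/57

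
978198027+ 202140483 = 1180338510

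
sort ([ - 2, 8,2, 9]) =[ - 2, 2, 8,9]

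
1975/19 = 103+18/19 = 103.95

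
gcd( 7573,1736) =1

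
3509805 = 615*5707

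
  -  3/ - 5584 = 3/5584 =0.00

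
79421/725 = 79421/725 = 109.55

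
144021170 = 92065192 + 51955978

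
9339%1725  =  714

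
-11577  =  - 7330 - 4247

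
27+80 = 107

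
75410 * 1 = 75410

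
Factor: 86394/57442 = 3^1 * 11^1*17^1 * 373^( - 1)=561/373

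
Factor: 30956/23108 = 53^(- 1)*71^1  =  71/53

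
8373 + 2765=11138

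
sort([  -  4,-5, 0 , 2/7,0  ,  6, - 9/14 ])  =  [ -5, - 4, - 9/14, 0, 0, 2/7 , 6]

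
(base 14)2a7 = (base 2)1000011011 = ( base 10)539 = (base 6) 2255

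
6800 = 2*3400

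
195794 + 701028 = 896822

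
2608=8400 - 5792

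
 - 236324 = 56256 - 292580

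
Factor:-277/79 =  -79^ ( - 1 )*277^1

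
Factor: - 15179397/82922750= - 2^(  -  1)*3^1*5^( - 3)*331691^(-1 )*5059799^1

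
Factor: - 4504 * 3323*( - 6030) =2^4* 3^2*5^1 * 67^1*563^1* 3323^1= 90249755760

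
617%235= 147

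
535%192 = 151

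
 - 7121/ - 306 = 23+83/306 = 23.27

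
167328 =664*252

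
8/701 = 8/701 = 0.01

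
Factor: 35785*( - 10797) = -3^1*5^1*17^1*59^1*61^1*421^1  =  - 386370645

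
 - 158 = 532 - 690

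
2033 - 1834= 199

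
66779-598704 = -531925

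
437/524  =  437/524=0.83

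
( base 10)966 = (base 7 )2550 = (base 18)2HC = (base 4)33012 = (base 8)1706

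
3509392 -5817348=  - 2307956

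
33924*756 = 25646544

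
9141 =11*831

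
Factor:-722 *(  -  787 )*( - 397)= - 225580958 = - 2^1 * 19^2*397^1*787^1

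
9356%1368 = 1148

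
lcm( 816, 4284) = 17136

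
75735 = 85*891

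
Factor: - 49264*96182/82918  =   - 2^4*11^(-1 )*3079^1 *3769^( -1 ) * 48091^1=- 2369155024/41459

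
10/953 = 10/953 = 0.01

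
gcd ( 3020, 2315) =5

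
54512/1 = 54512 = 54512.00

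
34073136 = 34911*976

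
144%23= 6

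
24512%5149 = 3916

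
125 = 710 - 585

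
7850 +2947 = 10797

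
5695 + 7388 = 13083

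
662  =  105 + 557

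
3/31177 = 3/31177 = 0.00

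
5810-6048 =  -238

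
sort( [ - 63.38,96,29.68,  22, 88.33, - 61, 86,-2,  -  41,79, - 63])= [-63.38, - 63, - 61, - 41, - 2 , 22,29.68,79, 86,88.33, 96]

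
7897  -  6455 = 1442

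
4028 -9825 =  - 5797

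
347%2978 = 347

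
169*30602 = 5171738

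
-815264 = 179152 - 994416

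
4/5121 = 4/5121 = 0.00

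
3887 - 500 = 3387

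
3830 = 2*1915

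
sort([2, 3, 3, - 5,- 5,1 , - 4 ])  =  [-5,-5,-4,1,2,3,3]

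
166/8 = 20  +  3/4 = 20.75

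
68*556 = 37808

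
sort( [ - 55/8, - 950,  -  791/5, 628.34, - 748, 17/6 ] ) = [ - 950 , - 748, - 791/5, - 55/8, 17/6, 628.34 ] 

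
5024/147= 5024/147 = 34.18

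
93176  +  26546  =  119722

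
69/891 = 23/297 =0.08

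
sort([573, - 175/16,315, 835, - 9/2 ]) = [ - 175/16, - 9/2,315 , 573, 835 ] 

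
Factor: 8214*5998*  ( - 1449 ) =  - 2^2*3^3* 7^1*23^1*37^2*2999^1 = -71388711828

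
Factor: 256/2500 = 64/625= 2^6*5^( - 4) 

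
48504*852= 41325408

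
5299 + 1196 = 6495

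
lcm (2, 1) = 2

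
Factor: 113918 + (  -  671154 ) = - 557236=-2^2*139309^1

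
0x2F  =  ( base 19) 29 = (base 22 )23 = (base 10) 47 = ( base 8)57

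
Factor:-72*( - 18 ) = 2^4 * 3^4 =1296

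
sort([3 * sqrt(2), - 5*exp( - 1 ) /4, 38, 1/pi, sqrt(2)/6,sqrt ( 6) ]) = [ - 5*exp( - 1)/4,  sqrt(2 )/6, 1/pi,sqrt(  6 ) , 3*sqrt( 2 ), 38 ] 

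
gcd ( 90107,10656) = 1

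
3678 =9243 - 5565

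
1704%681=342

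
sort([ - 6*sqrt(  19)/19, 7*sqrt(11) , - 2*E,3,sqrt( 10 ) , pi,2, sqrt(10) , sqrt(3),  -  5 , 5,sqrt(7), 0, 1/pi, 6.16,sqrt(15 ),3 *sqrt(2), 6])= [ - 2*E , - 5, - 6*sqrt(19)/19,0,1/pi , sqrt(3 ),2,sqrt(7 ) , 3, pi , sqrt(10) , sqrt (10) , sqrt(15),3*sqrt( 2),  5 , 6, 6.16,7*sqrt( 11)]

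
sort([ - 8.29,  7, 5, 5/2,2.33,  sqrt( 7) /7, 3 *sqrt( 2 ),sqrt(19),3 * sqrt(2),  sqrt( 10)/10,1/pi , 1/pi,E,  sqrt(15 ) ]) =[ - 8.29  ,  sqrt (10 ) /10, 1/pi, 1/pi,sqrt(7)/7, 2.33, 5/2, E , sqrt(15), 3 * sqrt(2) , 3*sqrt(2 ),  sqrt(19), 5, 7 ]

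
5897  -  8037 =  - 2140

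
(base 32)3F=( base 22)51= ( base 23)4J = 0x6f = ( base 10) 111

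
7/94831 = 7/94831 = 0.00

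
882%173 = 17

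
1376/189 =1376/189 = 7.28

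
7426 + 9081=16507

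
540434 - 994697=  - 454263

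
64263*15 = 963945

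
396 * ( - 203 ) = - 80388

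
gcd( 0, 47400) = 47400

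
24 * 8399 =201576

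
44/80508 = 11/20127 = 0.00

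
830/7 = 118 + 4/7 = 118.57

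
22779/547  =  22779/547 = 41.64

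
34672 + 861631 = 896303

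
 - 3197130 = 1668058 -4865188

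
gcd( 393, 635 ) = 1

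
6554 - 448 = 6106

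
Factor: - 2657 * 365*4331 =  - 5^1*61^1 * 71^1*73^1 * 2657^1  =  - 4200225455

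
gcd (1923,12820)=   641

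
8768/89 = 98+46/89=98.52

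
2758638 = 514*5367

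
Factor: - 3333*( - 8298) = 2^1*3^3 * 11^1 * 101^1*461^1 = 27657234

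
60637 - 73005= - 12368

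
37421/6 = 6236+5/6 = 6236.83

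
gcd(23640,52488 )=24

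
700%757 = 700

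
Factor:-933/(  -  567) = 3^( - 3)*7^( - 1)*311^1 = 311/189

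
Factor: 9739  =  9739^1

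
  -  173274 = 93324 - 266598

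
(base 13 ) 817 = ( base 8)2534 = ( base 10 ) 1372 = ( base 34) 16c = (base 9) 1784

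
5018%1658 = 44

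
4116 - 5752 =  - 1636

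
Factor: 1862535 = 3^1*5^1*227^1*547^1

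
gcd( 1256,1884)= 628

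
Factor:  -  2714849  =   - 17^1*159697^1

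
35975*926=33312850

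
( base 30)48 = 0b10000000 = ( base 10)128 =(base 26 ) 4O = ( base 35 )3N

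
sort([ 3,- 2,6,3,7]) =[ - 2,3,3, 6,7 ]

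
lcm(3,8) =24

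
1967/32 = 1967/32 = 61.47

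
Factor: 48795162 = 2^1*3^1*13^1 * 67^1 * 9337^1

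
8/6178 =4/3089 = 0.00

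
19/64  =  19/64 = 0.30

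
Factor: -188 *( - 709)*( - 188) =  - 25058896 = - 2^4*47^2*709^1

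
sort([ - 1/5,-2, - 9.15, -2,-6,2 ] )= [ - 9.15, - 6,  -  2, -2, - 1/5,2 ] 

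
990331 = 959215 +31116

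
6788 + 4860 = 11648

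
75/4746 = 25/1582= 0.02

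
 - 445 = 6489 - 6934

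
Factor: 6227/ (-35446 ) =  - 13/74 = - 2^( - 1 )*13^1*37^ (-1)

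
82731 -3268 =79463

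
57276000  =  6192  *9250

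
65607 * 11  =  721677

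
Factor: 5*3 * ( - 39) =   -  3^2*5^1*13^1 = -585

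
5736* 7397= 42429192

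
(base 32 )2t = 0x5d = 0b1011101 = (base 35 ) 2N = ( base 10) 93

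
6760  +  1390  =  8150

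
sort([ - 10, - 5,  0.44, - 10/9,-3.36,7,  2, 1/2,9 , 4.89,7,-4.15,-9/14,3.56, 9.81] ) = [-10, - 5,- 4.15,-3.36,  -  10/9 , - 9/14,0.44,  1/2,2,  3.56,4.89,7,7, 9, 9.81 ]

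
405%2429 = 405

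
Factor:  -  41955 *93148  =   - 2^2*3^1 *5^1*11^1*29^1 * 73^1 * 2797^1  =  - 3908024340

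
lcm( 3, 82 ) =246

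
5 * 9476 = 47380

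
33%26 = 7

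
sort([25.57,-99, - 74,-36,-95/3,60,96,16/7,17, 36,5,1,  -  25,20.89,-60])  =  [  -  99,-74 , - 60,  -  36, - 95/3,  -  25,1, 16/7,5,17,20.89,25.57,36,60, 96 ] 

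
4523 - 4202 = 321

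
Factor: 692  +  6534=7226  =  2^1*3613^1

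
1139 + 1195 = 2334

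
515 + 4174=4689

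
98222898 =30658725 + 67564173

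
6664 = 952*7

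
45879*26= 1192854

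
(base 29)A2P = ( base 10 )8493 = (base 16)212d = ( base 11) 6421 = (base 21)j59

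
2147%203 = 117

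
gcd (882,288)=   18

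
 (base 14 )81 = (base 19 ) 5I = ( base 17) 6b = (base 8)161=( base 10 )113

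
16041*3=48123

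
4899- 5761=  - 862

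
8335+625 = 8960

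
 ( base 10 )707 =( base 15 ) 322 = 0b1011000011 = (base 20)1F7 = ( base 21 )1CE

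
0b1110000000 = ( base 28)140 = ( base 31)SS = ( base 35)pl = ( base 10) 896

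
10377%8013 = 2364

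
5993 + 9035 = 15028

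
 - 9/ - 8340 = 3/2780 = 0.00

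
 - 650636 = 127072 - 777708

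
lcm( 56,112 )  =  112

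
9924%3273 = 105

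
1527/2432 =1527/2432  =  0.63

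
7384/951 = 7+727/951 = 7.76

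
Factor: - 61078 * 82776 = - 2^4*3^1*3449^1*30539^1 = - 5055792528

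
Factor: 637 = 7^2* 13^1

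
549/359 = 549/359  =  1.53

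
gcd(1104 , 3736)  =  8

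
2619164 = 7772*337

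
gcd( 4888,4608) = 8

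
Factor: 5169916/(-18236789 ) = -2^2*19^( - 1)*127^1 * 10177^1*959831^( - 1) 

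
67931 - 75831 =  - 7900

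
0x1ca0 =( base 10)7328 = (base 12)42a8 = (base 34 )6BI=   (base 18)14b2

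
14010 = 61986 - 47976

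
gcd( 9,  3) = 3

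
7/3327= 7/3327  =  0.00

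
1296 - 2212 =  - 916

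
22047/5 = 4409 + 2/5 = 4409.40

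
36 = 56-20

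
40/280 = 1/7 = 0.14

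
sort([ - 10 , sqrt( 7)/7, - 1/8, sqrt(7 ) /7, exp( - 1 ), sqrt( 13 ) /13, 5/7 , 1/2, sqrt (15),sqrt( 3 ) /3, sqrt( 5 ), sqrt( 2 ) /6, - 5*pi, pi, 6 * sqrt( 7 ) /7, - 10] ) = [ - 5*pi, - 10, - 10, - 1/8,sqrt( 2 ) /6, sqrt (13) /13, exp( - 1 ), sqrt( 7 ) /7,sqrt( 7 ) /7,  1/2,sqrt( 3)/3, 5/7 , sqrt( 5 ), 6*sqrt( 7 ) /7, pi,  sqrt( 15)]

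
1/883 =1/883 = 0.00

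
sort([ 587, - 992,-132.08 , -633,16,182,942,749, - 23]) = [  -  992, - 633, - 132.08 , - 23,16,182,587,749,942 ]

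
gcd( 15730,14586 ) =286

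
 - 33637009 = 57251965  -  90888974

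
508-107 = 401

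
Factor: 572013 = 3^2*13^1*4889^1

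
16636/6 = 2772+2/3 = 2772.67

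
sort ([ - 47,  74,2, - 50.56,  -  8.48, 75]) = [ - 50.56, - 47, - 8.48,2,  74,75 ] 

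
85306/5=17061 + 1/5 = 17061.20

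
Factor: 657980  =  2^2*5^1*167^1*197^1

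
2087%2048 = 39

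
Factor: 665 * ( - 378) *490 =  - 2^2*3^3*5^2 * 7^4 *19^1   =  - 123171300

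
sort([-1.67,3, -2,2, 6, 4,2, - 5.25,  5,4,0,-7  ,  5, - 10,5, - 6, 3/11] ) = [ - 10,-7,-6, - 5.25, - 2,  -  1.67, 0,3/11,2,2,3, 4,4, 5,5,5,6]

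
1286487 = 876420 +410067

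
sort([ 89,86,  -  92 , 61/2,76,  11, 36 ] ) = [ - 92, 11, 61/2,36 , 76,86,89]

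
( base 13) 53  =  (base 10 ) 68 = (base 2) 1000100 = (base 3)2112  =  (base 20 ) 38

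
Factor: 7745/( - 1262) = -2^( - 1)*5^1*631^( - 1 )*1549^1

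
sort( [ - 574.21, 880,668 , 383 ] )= [ - 574.21, 383,668,880 ]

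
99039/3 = 33013 = 33013.00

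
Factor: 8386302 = 2^1*3^1*1397717^1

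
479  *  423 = 202617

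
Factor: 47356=2^2 * 11839^1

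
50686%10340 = 9326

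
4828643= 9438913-4610270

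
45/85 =9/17 = 0.53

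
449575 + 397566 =847141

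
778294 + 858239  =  1636533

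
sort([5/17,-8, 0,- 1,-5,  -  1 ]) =[-8, - 5, - 1, - 1 , 0,  5/17] 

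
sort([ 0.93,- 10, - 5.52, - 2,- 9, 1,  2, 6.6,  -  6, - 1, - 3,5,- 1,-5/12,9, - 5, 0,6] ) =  [ - 10,-9 , - 6, - 5.52,-5, - 3, - 2, - 1, - 1,-5/12,0,0.93,1,2 , 5, 6, 6.6,9] 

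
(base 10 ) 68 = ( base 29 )2a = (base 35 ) 1X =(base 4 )1010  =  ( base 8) 104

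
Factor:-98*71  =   - 2^1 * 7^2 * 71^1  =  - 6958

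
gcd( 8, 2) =2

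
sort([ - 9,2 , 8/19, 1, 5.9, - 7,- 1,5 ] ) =[ - 9, - 7, - 1,8/19, 1, 2, 5, 5.9] 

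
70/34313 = 70/34313 = 0.00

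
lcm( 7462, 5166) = 67158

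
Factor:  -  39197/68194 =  - 2^(  -  1) * 7^( - 1 ) *19^1*2063^1*4871^( - 1) 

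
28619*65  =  1860235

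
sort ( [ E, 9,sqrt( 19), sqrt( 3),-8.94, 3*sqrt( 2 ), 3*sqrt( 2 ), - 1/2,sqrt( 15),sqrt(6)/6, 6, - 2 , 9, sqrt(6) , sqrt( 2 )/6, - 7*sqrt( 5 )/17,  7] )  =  [  -  8.94, - 2, - 7  *  sqrt( 5) /17,  -  1/2, sqrt(2 ) /6, sqrt( 6 )/6, sqrt( 3 ) , sqrt(6), E, sqrt(15 ),3 *sqrt ( 2), 3  *  sqrt( 2 ), sqrt(19), 6,7, 9, 9 ]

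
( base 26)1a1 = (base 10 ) 937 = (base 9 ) 1251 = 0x3a9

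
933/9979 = 933/9979  =  0.09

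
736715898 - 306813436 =429902462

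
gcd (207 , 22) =1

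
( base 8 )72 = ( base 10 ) 58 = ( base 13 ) 46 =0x3a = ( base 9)64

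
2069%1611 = 458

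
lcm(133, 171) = 1197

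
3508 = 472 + 3036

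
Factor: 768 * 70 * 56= 2^12* 3^1*5^1*7^2=3010560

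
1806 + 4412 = 6218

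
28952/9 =3216 + 8/9 =3216.89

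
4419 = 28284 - 23865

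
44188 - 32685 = 11503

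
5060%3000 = 2060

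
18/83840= 9/41920 = 0.00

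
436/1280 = 109/320 = 0.34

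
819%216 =171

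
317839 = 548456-230617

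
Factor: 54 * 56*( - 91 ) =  - 275184 = - 2^4*3^3 * 7^2*13^1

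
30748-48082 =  - 17334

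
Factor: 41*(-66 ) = - 2^1 * 3^1*11^1 *41^1= -2706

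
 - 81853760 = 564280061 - 646133821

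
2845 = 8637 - 5792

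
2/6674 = 1/3337 = 0.00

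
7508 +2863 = 10371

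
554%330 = 224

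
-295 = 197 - 492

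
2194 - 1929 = 265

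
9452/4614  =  4726/2307=2.05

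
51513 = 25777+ 25736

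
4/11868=1/2967 = 0.00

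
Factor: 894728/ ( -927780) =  - 2^1*3^( - 1)*5^( - 1)  *7^( - 1 )*47^ (-2 )*97^1*1153^1=   - 223682/231945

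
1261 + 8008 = 9269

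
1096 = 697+399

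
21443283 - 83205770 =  - 61762487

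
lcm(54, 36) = 108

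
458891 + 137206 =596097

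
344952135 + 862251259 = 1207203394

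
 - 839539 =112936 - 952475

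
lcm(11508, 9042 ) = 126588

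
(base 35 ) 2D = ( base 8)123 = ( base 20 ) 43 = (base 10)83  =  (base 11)76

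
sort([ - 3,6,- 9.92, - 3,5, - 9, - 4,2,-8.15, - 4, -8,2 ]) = [ - 9.92, - 9 , - 8.15, - 8, - 4, - 4 , - 3, - 3, 2, 2,5,6 ] 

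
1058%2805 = 1058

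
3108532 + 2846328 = 5954860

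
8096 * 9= 72864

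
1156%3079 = 1156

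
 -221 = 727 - 948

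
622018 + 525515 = 1147533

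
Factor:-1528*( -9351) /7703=14288328/7703 = 2^3 * 3^2*191^1 * 1039^1*7703^( -1 )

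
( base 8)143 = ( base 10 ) 99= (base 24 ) 43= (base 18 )59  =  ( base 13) 78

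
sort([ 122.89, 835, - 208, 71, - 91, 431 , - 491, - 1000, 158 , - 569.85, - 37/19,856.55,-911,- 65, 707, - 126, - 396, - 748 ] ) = [-1000,-911,  -  748, - 569.85, - 491, - 396, - 208 , - 126,  -  91, - 65, - 37/19, 71,122.89,  158,431,707, 835, 856.55]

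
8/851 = 8/851=0.01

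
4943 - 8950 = - 4007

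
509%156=41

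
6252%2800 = 652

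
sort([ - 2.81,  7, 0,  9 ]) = [ -2.81, 0,7,9]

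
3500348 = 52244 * 67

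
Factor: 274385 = 5^1*54877^1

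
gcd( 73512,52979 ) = 1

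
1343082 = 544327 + 798755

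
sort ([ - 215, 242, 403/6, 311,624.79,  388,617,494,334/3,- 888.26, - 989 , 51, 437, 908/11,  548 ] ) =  [ - 989, - 888.26, - 215, 51,403/6, 908/11,334/3, 242, 311 , 388, 437,494,548,617, 624.79 ]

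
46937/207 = 46937/207 = 226.75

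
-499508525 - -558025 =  - 498950500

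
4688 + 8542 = 13230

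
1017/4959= 113/551 =0.21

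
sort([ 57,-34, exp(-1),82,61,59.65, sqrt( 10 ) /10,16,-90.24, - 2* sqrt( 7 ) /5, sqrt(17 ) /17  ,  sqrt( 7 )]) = [ - 90.24,  -  34,-2 * sqrt( 7) /5,sqrt( 17)/17, sqrt( 10) /10,exp( - 1),  sqrt( 7 ),16,57, 59.65, 61, 82 ] 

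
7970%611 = 27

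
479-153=326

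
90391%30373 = 29645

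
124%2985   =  124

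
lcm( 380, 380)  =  380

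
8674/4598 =1  +  2038/2299 = 1.89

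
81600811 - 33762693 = 47838118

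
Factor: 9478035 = 3^2*5^1*7^1*30089^1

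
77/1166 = 7/106 = 0.07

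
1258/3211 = 1258/3211 = 0.39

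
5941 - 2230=3711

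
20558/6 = 3426+1/3 = 3426.33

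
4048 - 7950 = -3902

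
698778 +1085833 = 1784611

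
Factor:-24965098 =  - 2^1*211^1*59159^1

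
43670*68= 2969560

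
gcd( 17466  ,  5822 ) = 5822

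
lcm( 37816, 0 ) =0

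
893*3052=2725436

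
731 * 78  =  57018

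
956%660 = 296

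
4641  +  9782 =14423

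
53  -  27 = 26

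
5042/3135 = 1 + 1907/3135 = 1.61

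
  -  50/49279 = -50/49279 = -0.00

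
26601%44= 25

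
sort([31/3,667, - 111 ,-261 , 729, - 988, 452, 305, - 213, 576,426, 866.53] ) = [ - 988, - 261, - 213, - 111,31/3,305,  426 , 452,576 , 667, 729, 866.53] 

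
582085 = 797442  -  215357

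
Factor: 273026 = 2^1 * 13^1*10501^1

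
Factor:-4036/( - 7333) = 2^2*1009^1*7333^ ( - 1 )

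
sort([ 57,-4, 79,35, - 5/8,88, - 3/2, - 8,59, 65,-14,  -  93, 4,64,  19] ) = [ - 93, - 14,-8, -4, - 3/2,-5/8,4,  19, 35,  57, 59, 64,65, 79, 88 ] 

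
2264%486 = 320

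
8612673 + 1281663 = 9894336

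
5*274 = 1370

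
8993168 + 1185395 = 10178563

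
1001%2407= 1001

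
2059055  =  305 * 6751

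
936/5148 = 2/11 = 0.18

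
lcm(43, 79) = 3397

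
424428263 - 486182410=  - 61754147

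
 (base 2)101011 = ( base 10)43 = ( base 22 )1l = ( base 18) 27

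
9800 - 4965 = 4835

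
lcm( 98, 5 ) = 490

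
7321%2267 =520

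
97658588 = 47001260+50657328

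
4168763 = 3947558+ 221205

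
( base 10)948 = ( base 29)13k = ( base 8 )1664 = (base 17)34D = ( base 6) 4220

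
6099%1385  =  559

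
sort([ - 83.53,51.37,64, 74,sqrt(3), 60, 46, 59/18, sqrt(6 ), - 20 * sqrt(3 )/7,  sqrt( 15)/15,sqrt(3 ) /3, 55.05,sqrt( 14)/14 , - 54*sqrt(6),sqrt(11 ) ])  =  [-54*sqrt( 6), - 83.53,-20*sqrt( 3 ) /7, sqrt(15)/15,sqrt (14)/14,sqrt( 3)/3,sqrt( 3),sqrt(6), 59/18, sqrt( 11), 46,51.37,55.05,60,64,74]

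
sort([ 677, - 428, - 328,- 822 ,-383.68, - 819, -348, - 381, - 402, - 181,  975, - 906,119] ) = [ - 906, - 822,-819,  -  428,-402,  -  383.68, - 381, - 348, - 328, - 181,119, 677, 975 ] 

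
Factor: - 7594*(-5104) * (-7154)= -277287437504= - 2^6*7^2*11^1*29^1 * 73^1 * 3797^1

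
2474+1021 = 3495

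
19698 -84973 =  - 65275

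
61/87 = 61/87 = 0.70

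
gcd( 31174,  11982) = 2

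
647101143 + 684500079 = 1331601222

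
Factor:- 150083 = -150083^1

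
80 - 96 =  - 16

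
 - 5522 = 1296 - 6818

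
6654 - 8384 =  - 1730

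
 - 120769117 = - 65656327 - 55112790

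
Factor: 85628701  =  23^2*161869^1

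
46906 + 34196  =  81102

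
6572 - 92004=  - 85432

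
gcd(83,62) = 1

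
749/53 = 14 + 7/53   =  14.13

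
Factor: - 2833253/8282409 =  - 3^(-1)*107^1*487^( - 1) * 5669^ ( - 1 )*26479^1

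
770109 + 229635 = 999744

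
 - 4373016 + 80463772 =76090756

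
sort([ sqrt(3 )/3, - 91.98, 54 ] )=[ - 91.98, sqrt(3)/3,54 ] 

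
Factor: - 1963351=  - 13^1*151027^1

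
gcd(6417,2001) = 69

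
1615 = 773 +842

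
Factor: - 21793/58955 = -5^ ( - 1 )*13^( - 1 )*19^1*31^1*37^1 * 907^(-1)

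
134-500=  - 366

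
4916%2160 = 596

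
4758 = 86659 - 81901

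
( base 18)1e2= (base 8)1102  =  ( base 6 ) 2402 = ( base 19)1b8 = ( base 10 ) 578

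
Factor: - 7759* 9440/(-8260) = 62072/7  =  2^3*7^( - 1 ) * 7759^1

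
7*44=308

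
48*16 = 768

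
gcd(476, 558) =2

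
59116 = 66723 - 7607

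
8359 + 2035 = 10394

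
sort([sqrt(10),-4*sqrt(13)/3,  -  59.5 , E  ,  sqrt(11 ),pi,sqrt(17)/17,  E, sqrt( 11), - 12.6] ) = [ - 59.5, - 12.6,-4 * sqrt(13) /3 , sqrt(17)/17,  E, E, pi, sqrt (10 ), sqrt(11 ), sqrt( 11) ]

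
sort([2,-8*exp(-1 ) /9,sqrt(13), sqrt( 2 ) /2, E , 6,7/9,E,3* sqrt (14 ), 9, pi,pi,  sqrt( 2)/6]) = [-8*exp(  -  1 )/9,  sqrt( 2)/6, sqrt( 2)/2 , 7/9, 2,E,E,pi,pi,sqrt( 13 ), 6,  9,3*sqrt( 14) ]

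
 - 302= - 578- - 276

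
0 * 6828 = 0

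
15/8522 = 15/8522 = 0.00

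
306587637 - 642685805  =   - 336098168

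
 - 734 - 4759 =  - 5493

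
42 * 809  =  33978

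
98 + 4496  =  4594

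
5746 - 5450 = 296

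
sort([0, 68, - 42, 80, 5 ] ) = [- 42, 0, 5 , 68, 80]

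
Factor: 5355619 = 23^1*232853^1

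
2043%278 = 97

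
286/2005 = 286/2005 = 0.14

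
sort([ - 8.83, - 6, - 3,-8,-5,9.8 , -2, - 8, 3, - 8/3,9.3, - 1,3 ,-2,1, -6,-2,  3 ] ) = [ - 8.83, - 8 , - 8,-6, - 6, - 5, - 3, - 8/3, - 2, - 2, - 2,-1 , 1,3,3 , 3,9.3  ,  9.8 ] 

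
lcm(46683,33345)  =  233415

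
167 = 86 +81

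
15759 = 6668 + 9091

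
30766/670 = 45 + 308/335 = 45.92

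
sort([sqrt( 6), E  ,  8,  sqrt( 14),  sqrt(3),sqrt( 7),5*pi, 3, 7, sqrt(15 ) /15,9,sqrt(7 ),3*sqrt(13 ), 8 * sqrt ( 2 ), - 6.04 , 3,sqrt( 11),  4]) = [ -6.04, sqrt( 15 ) /15,sqrt( 3),sqrt( 6), sqrt( 7 ),sqrt( 7 ) , E,3,3 , sqrt( 11), sqrt( 14),4,7,8,9 , 3*sqrt(13),8*sqrt( 2),5*pi]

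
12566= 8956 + 3610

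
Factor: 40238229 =3^1 * 1069^1 * 12547^1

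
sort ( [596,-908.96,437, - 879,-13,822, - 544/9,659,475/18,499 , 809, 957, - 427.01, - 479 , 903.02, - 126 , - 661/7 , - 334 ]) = [-908.96, - 879, - 479,- 427.01, - 334, - 126,  -  661/7, - 544/9, - 13, 475/18,437,  499,596, 659,809,822,903.02,957] 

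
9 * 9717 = 87453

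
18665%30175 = 18665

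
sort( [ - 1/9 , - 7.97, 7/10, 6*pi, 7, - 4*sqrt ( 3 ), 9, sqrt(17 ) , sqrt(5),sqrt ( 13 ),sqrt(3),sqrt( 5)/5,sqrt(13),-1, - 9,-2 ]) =[ - 9 ,-7.97, - 4*sqrt( 3), - 2, - 1, - 1/9 , sqrt( 5) /5, 7/10,  sqrt ( 3), sqrt( 5),sqrt(13),sqrt ( 13 ), sqrt(17),7,  9, 6* pi] 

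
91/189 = 13/27=0.48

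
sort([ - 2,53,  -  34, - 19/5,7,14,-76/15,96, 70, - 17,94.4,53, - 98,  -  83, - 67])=[-98, - 83,  -  67, - 34,-17, - 76/15, - 19/5, - 2,7,14, 53,53, 70, 94.4,96 ]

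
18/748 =9/374 = 0.02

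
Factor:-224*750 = - 2^6*3^1*5^3*7^1=- 168000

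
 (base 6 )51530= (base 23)D0H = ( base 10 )6894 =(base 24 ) bn6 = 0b1101011101110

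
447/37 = 12 + 3/37= 12.08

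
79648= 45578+34070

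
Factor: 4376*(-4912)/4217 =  -21494912/4217  =  - 2^7 * 307^1 * 547^1*4217^(  -  1 ) 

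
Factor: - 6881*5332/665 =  - 2^2*5^ ( -1 )*19^( - 1 ) * 31^1*43^1 * 983^1 = - 5241356/95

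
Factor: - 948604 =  - 2^2*237151^1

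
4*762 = 3048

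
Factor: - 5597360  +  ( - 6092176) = -11689536 =- 2^6 * 3^1 * 107^1 * 569^1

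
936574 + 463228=1399802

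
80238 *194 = 15566172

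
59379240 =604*98310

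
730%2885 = 730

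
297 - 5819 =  - 5522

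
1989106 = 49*40594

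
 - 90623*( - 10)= 906230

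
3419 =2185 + 1234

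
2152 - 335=1817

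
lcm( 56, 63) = 504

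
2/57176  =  1/28588  =  0.00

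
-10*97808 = - 978080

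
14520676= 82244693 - 67724017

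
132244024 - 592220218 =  - 459976194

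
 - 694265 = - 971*715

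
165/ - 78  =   - 3 + 23/26 = - 2.12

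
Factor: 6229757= 23^1*270859^1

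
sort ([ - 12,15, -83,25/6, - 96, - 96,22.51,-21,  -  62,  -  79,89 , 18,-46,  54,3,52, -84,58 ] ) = [ - 96, - 96,-84, - 83 , - 79, - 62,- 46, - 21,  -  12,  3,25/6, 15,18,  22.51,52,54,  58, 89] 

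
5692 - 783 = 4909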